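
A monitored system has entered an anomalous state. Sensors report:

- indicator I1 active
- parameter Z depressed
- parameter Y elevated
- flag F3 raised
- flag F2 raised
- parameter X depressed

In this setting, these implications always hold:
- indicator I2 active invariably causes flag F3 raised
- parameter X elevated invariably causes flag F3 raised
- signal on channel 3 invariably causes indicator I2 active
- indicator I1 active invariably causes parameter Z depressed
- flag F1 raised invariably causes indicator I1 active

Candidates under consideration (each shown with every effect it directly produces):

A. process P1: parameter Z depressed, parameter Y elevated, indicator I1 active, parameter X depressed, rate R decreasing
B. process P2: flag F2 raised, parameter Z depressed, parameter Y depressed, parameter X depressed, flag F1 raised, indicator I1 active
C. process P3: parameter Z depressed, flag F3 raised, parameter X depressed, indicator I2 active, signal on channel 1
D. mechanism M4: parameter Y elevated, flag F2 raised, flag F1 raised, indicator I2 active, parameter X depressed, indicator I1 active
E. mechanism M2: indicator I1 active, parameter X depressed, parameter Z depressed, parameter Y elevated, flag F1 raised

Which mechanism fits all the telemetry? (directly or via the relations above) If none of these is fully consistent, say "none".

Checking each candidate against the observations:
(A) process P1 — does not account for flag F3 raised, flag F2 raised
(B) process P2 — indicator I1 active +; parameter Z depressed +; parameter Y elevated -; flag F3 raised -; flag F2 raised +; parameter X depressed +
(C) process P3 — indicator I1 active -; parameter Z depressed +; parameter Y elevated -; flag F3 raised +; flag F2 raised -; parameter X depressed +
(D) mechanism M4 — accounts for every observation (parameter Z depressed through indicator I1 active → parameter Z depressed)
(E) mechanism M2 — indicator I1 active +; parameter Z depressed +; parameter Y elevated +; flag F3 raised -; flag F2 raised -; parameter X depressed +
(D) is the only candidate with no mismatches.

D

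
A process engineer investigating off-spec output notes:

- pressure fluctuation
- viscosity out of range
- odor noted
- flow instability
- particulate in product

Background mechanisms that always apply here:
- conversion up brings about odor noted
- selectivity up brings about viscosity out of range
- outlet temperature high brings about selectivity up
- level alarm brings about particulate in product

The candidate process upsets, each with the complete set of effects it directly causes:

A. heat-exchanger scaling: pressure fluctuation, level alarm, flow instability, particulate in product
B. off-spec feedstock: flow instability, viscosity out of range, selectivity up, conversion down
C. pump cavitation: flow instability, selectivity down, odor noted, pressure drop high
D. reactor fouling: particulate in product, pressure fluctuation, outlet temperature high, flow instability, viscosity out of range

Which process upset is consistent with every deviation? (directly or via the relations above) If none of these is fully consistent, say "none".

none

For each candidate, compare predicted effects to what was observed:
(A) heat-exchanger scaling — pressure fluctuation match; viscosity out of range miss; odor noted miss; flow instability match; particulate in product match
(B) off-spec feedstock — pressure fluctuation miss; viscosity out of range match; odor noted miss; flow instability match; particulate in product miss
(C) pump cavitation — pressure fluctuation miss; viscosity out of range miss; odor noted match; flow instability match; particulate in product miss
(D) reactor fouling — does not account for odor noted
None of the listed candidates fits everything.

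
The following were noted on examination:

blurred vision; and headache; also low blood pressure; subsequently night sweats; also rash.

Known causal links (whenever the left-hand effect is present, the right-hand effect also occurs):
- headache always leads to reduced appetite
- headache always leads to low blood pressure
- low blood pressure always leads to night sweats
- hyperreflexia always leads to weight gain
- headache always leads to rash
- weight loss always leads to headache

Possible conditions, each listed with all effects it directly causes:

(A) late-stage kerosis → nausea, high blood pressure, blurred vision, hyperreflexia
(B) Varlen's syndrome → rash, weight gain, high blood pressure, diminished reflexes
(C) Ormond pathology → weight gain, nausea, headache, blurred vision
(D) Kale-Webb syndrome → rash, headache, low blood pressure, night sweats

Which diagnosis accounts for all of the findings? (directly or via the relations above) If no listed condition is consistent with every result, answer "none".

Checking each candidate against the observations:
(A) late-stage kerosis — blurred vision yes; headache NO; low blood pressure NO; night sweats NO; rash NO
(B) Varlen's syndrome — fails on blurred vision, headache, low blood pressure, night sweats (predicts high blood pressure, not low blood pressure)
(C) Ormond pathology — blurred vision yes; headache yes; low blood pressure yes (by headache → low blood pressure); night sweats yes (by headache → low blood pressure → night sweats); rash yes (by headache → rash)
(D) Kale-Webb syndrome — does not account for blurred vision
Only (C) is consistent with every observation.

C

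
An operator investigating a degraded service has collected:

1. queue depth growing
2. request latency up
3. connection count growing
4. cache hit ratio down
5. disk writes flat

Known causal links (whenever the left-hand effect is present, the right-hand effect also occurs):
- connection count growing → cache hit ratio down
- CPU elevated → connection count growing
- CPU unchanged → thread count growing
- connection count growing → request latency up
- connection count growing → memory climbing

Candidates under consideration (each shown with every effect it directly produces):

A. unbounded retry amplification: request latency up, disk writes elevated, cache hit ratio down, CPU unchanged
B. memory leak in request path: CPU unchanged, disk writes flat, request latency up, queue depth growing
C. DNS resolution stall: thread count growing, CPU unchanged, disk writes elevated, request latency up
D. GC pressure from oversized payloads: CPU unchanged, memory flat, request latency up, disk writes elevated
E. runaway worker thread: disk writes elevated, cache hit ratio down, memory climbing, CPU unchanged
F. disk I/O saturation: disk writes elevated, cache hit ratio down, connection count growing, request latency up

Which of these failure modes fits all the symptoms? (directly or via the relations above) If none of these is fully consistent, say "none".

none

Per-candidate check:
(A) unbounded retry amplification — queue depth growing NO; request latency up yes; connection count growing NO; cache hit ratio down yes; disk writes flat NO
(B) memory leak in request path — queue depth growing yes; request latency up yes; connection count growing NO; cache hit ratio down NO; disk writes flat yes
(C) DNS resolution stall — fails on queue depth growing, connection count growing, cache hit ratio down, disk writes flat (predicts disk writes elevated, not disk writes flat)
(D) GC pressure from oversized payloads — queue depth growing NO; request latency up yes; connection count growing NO; cache hit ratio down NO; disk writes flat NO
(E) runaway worker thread — fails on queue depth growing, request latency up, connection count growing, disk writes flat (predicts disk writes elevated, not disk writes flat)
(F) disk I/O saturation — queue depth growing NO; request latency up yes; connection count growing yes; cache hit ratio down yes; disk writes flat NO
No candidate is consistent with all observations.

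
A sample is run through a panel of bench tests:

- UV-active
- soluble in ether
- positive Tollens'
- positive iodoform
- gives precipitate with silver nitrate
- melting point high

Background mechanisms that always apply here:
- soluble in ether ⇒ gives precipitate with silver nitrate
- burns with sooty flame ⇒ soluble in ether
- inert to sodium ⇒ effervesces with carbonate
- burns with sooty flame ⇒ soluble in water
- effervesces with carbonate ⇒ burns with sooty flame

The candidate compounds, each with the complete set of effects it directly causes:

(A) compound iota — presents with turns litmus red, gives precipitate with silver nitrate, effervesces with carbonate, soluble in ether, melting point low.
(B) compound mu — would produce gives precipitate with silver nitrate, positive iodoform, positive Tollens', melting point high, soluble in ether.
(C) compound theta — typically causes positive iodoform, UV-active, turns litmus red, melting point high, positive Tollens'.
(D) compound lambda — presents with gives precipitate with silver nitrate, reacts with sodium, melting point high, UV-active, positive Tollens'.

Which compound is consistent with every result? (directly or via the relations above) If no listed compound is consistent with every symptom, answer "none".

Per-candidate check:
(A) compound iota — fails on UV-active, positive Tollens', positive iodoform, melting point high (predicts melting point low, not melting point high)
(B) compound mu — UV-active -; soluble in ether +; positive Tollens' +; positive iodoform +; gives precipitate with silver nitrate +; melting point high +
(C) compound theta — does not account for soluble in ether, gives precipitate with silver nitrate
(D) compound lambda — does not account for soluble in ether, positive iodoform
No candidate is consistent with all observations.

none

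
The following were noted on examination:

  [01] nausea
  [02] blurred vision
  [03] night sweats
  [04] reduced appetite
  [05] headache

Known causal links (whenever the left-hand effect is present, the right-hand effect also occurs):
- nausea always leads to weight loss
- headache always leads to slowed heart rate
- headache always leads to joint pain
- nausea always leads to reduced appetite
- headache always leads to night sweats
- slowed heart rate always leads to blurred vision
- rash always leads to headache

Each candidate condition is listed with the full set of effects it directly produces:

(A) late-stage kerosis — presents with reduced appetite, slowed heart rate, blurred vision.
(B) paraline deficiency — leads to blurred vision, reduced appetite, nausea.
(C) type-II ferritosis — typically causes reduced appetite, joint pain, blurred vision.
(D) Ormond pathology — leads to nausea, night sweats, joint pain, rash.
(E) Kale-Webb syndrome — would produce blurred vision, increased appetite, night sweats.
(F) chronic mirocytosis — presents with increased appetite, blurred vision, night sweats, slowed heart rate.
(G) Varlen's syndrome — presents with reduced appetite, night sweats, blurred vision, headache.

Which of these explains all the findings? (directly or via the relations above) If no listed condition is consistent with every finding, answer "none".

Per-candidate check:
(A) late-stage kerosis — does not account for nausea, night sweats, headache
(B) paraline deficiency — does not account for night sweats, headache
(C) type-II ferritosis — nausea -; blurred vision +; night sweats -; reduced appetite +; headache -
(D) Ormond pathology — nausea +; blurred vision + (through rash → headache → slowed heart rate → blurred vision); night sweats +; reduced appetite + (through nausea → reduced appetite); headache + (through rash → headache)
(E) Kale-Webb syndrome — fails on nausea, reduced appetite, headache (predicts increased appetite, not reduced appetite)
(F) chronic mirocytosis — nausea -; blurred vision +; night sweats +; reduced appetite -; headache -
(G) Varlen's syndrome — does not account for nausea
(D) alone accounts for all the evidence.

D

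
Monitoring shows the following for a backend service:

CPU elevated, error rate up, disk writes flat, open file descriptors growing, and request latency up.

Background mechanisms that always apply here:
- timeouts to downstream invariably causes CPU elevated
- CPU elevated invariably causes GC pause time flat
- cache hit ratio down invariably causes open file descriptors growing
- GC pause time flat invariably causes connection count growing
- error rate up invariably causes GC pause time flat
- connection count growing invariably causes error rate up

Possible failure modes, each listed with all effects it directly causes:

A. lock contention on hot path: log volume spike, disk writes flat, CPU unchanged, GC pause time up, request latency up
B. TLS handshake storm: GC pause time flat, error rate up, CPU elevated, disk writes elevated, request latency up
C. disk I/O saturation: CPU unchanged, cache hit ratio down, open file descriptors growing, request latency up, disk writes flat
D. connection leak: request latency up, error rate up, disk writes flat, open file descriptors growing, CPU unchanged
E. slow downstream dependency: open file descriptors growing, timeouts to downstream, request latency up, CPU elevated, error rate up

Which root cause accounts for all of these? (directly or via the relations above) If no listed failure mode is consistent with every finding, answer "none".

Testing each hypothesis:
(A) lock contention on hot path — fails on CPU elevated, error rate up, open file descriptors growing (predicts CPU unchanged, not CPU elevated)
(B) TLS handshake storm — fails on disk writes flat, open file descriptors growing (predicts disk writes elevated, not disk writes flat)
(C) disk I/O saturation — CPU elevated ✗; error rate up ✗; disk writes flat ✓; open file descriptors growing ✓; request latency up ✓
(D) connection leak — CPU elevated ✗; error rate up ✓; disk writes flat ✓; open file descriptors growing ✓; request latency up ✓
(E) slow downstream dependency — CPU elevated ✓; error rate up ✓; disk writes flat ✗; open file descriptors growing ✓; request latency up ✓
None of the listed candidates fits everything.

none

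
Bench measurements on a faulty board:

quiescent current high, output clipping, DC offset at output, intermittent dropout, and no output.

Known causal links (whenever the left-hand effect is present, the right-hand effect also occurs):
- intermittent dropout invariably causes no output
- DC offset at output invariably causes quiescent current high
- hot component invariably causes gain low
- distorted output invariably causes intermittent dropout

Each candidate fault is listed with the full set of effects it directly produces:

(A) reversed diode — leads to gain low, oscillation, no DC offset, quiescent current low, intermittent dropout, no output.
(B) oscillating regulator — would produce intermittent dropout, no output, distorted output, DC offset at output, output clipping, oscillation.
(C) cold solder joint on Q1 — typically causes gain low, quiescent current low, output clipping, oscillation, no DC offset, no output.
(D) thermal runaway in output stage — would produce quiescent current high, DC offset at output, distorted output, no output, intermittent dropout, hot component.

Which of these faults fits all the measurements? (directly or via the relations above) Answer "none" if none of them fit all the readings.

B

For each candidate, compare predicted effects to what was observed:
(A) reversed diode — quiescent current high ✗; output clipping ✗; DC offset at output ✗; intermittent dropout ✓; no output ✓
(B) oscillating regulator — accounts for every observation (quiescent current high by DC offset at output → quiescent current high)
(C) cold solder joint on Q1 — fails on quiescent current high, DC offset at output, intermittent dropout (predicts quiescent current low, not quiescent current high; predicts no DC offset, not DC offset at output)
(D) thermal runaway in output stage — quiescent current high ✓; output clipping ✗; DC offset at output ✓; intermittent dropout ✓; no output ✓
(B) alone accounts for all the evidence.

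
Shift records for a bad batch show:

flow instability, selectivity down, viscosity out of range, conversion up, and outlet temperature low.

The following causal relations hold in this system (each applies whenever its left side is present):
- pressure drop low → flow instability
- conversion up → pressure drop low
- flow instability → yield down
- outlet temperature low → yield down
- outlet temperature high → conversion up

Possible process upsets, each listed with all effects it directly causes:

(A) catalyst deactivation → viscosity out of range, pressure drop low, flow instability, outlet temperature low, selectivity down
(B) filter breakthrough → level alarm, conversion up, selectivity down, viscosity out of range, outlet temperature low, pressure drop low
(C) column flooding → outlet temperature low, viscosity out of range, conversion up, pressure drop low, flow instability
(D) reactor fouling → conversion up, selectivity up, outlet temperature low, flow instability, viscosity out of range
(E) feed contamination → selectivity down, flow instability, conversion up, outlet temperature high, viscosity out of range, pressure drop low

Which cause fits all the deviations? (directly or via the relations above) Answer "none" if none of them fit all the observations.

B

Testing each hypothesis:
(A) catalyst deactivation — does not account for conversion up
(B) filter breakthrough — flow instability match (by pressure drop low → flow instability); selectivity down match; viscosity out of range match; conversion up match; outlet temperature low match
(C) column flooding — flow instability match; selectivity down miss; viscosity out of range match; conversion up match; outlet temperature low match
(D) reactor fouling — fails on selectivity down (predicts selectivity up, not selectivity down)
(E) feed contamination — fails on outlet temperature low (predicts outlet temperature high, not outlet temperature low)
(B) alone accounts for all the evidence.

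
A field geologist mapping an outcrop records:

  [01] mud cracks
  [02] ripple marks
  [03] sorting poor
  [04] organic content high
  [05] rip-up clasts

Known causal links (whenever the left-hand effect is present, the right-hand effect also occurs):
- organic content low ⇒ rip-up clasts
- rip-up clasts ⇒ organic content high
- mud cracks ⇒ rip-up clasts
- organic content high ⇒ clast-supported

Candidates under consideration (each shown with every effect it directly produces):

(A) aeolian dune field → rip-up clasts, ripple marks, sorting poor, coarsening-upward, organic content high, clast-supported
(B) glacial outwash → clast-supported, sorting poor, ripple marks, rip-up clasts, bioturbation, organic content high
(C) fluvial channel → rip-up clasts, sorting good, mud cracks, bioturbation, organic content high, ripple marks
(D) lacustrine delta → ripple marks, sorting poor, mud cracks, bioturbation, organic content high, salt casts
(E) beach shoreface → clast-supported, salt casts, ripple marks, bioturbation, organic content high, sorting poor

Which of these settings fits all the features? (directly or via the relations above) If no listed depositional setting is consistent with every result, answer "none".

D

Testing each hypothesis:
(A) aeolian dune field — mud cracks miss; ripple marks match; sorting poor match; organic content high match; rip-up clasts match
(B) glacial outwash — does not account for mud cracks
(C) fluvial channel — mud cracks match; ripple marks match; sorting poor miss; organic content high match; rip-up clasts match
(D) lacustrine delta — mud cracks match; ripple marks match; sorting poor match; organic content high match; rip-up clasts match (through mud cracks → rip-up clasts)
(E) beach shoreface — mud cracks miss; ripple marks match; sorting poor match; organic content high match; rip-up clasts miss
Only (D) is consistent with every observation.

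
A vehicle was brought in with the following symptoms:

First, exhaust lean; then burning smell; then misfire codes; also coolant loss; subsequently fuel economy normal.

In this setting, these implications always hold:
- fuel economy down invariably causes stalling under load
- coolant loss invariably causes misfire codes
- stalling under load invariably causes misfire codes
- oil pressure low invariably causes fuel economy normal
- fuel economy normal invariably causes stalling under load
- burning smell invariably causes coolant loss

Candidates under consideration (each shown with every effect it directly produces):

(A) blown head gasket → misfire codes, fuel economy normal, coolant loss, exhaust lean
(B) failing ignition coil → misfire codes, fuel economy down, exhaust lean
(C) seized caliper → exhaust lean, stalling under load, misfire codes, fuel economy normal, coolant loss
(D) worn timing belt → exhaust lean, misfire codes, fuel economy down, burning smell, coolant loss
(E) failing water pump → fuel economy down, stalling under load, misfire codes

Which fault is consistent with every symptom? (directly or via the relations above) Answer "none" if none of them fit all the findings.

none

Testing each hypothesis:
(A) blown head gasket — exhaust lean +; burning smell -; misfire codes +; coolant loss +; fuel economy normal +
(B) failing ignition coil — exhaust lean +; burning smell -; misfire codes +; coolant loss -; fuel economy normal -
(C) seized caliper — exhaust lean +; burning smell -; misfire codes +; coolant loss +; fuel economy normal +
(D) worn timing belt — fails on fuel economy normal (predicts fuel economy down, not fuel economy normal)
(E) failing water pump — exhaust lean -; burning smell -; misfire codes +; coolant loss -; fuel economy normal -
Every candidate fails on at least one observation.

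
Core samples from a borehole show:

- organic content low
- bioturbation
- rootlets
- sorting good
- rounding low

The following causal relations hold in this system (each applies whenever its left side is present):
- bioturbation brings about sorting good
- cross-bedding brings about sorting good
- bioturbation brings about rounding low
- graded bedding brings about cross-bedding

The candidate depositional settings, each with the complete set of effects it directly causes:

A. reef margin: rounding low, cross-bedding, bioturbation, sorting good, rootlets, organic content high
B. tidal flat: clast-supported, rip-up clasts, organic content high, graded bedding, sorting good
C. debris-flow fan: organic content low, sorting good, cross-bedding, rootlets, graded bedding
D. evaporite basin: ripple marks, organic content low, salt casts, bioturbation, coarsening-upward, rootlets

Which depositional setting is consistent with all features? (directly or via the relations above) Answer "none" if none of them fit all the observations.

For each candidate, compare predicted effects to what was observed:
(A) reef margin — fails on organic content low (predicts organic content high, not organic content low)
(B) tidal flat — organic content low -; bioturbation -; rootlets -; sorting good +; rounding low -
(C) debris-flow fan — does not account for bioturbation, rounding low
(D) evaporite basin — organic content low +; bioturbation +; rootlets +; sorting good + (via bioturbation → sorting good); rounding low + (via bioturbation → rounding low)
Only (D) is consistent with every observation.

D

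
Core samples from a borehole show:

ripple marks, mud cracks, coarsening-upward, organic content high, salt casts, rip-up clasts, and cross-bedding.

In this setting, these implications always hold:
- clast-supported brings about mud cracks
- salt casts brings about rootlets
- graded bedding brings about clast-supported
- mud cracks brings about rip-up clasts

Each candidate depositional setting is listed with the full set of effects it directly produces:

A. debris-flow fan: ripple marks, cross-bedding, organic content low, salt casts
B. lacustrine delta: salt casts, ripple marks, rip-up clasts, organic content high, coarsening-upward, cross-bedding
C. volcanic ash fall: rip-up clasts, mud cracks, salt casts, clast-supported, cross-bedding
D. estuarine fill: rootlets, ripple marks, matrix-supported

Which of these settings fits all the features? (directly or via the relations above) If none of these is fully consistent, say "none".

Testing each hypothesis:
(A) debris-flow fan — fails on mud cracks, coarsening-upward, organic content high, rip-up clasts (predicts organic content low, not organic content high)
(B) lacustrine delta — does not account for mud cracks
(C) volcanic ash fall — does not account for ripple marks, coarsening-upward, organic content high
(D) estuarine fill — ripple marks ✓; mud cracks ✗; coarsening-upward ✗; organic content high ✗; salt casts ✗; rip-up clasts ✗; cross-bedding ✗
Every candidate fails on at least one observation.

none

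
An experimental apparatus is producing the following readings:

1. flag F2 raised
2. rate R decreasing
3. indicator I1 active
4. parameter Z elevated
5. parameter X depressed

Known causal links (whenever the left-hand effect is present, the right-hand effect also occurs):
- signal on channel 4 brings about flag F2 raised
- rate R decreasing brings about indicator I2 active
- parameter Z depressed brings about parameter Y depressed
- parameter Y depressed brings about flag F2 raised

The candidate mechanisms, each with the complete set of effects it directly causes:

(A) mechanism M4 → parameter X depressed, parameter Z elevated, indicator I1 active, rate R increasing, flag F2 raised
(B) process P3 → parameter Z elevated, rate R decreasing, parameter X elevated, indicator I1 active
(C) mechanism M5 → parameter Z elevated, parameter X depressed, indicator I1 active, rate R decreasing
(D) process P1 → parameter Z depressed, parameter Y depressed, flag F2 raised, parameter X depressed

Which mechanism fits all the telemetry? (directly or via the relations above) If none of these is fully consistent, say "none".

Checking each candidate against the observations:
(A) mechanism M4 — flag F2 raised match; rate R decreasing miss; indicator I1 active match; parameter Z elevated match; parameter X depressed match
(B) process P3 — flag F2 raised miss; rate R decreasing match; indicator I1 active match; parameter Z elevated match; parameter X depressed miss
(C) mechanism M5 — flag F2 raised miss; rate R decreasing match; indicator I1 active match; parameter Z elevated match; parameter X depressed match
(D) process P1 — fails on rate R decreasing, indicator I1 active, parameter Z elevated (predicts parameter Z depressed, not parameter Z elevated)
None of the listed candidates fits everything.

none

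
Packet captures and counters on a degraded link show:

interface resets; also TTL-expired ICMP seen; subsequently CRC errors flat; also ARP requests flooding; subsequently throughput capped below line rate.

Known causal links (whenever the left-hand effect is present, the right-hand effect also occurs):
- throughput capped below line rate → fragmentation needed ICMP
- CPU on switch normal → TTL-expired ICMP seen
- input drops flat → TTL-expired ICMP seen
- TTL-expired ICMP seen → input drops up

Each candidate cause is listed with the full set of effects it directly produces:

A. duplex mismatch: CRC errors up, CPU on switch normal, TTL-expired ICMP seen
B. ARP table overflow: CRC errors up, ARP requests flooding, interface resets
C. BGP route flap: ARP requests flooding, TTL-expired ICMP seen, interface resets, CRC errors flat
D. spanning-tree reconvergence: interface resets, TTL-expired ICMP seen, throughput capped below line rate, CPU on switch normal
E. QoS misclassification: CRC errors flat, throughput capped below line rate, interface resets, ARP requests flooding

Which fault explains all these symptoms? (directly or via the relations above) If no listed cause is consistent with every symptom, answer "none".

For each candidate, compare predicted effects to what was observed:
(A) duplex mismatch — interface resets -; TTL-expired ICMP seen +; CRC errors flat -; ARP requests flooding -; throughput capped below line rate -
(B) ARP table overflow — interface resets +; TTL-expired ICMP seen -; CRC errors flat -; ARP requests flooding +; throughput capped below line rate -
(C) BGP route flap — does not account for throughput capped below line rate
(D) spanning-tree reconvergence — does not account for CRC errors flat, ARP requests flooding
(E) QoS misclassification — interface resets +; TTL-expired ICMP seen -; CRC errors flat +; ARP requests flooding +; throughput capped below line rate +
No candidate is consistent with all observations.

none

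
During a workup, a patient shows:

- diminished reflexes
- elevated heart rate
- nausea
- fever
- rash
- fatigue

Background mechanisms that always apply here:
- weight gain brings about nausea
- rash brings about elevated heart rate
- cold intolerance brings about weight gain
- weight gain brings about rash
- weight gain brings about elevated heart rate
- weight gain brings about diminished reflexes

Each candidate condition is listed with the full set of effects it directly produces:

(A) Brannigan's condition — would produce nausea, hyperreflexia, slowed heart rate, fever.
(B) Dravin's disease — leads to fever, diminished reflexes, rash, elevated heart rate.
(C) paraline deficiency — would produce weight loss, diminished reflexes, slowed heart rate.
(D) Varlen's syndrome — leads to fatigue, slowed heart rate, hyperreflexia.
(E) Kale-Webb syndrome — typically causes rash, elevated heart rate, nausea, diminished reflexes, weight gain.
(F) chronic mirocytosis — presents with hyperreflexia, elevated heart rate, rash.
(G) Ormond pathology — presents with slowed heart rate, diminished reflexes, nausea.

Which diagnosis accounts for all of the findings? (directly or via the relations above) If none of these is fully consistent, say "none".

Checking each candidate against the observations:
(A) Brannigan's condition — fails on diminished reflexes, elevated heart rate, rash, fatigue (predicts hyperreflexia, not diminished reflexes; predicts slowed heart rate, not elevated heart rate)
(B) Dravin's disease — does not account for nausea, fatigue
(C) paraline deficiency — diminished reflexes +; elevated heart rate -; nausea -; fever -; rash -; fatigue -
(D) Varlen's syndrome — fails on diminished reflexes, elevated heart rate, nausea, fever, rash (predicts hyperreflexia, not diminished reflexes; predicts slowed heart rate, not elevated heart rate)
(E) Kale-Webb syndrome — diminished reflexes +; elevated heart rate +; nausea +; fever -; rash +; fatigue -
(F) chronic mirocytosis — diminished reflexes -; elevated heart rate +; nausea -; fever -; rash +; fatigue -
(G) Ormond pathology — diminished reflexes +; elevated heart rate -; nausea +; fever -; rash -; fatigue -
None of the listed candidates fits everything.

none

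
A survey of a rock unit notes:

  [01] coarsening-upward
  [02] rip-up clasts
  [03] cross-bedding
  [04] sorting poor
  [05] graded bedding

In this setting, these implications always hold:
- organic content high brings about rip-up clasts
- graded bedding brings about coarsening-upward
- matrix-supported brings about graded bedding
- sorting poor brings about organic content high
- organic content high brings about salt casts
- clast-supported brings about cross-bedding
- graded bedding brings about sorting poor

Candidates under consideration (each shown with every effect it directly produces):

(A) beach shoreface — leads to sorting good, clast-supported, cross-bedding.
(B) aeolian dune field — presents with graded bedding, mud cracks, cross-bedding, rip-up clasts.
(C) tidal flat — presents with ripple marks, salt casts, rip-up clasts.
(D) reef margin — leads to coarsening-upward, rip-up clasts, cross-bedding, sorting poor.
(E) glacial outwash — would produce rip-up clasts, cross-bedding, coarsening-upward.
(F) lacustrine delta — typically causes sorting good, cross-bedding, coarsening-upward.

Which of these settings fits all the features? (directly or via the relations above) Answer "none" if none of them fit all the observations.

B

Checking each candidate against the observations:
(A) beach shoreface — fails on coarsening-upward, rip-up clasts, sorting poor, graded bedding (predicts sorting good, not sorting poor)
(B) aeolian dune field — coarsening-upward yes (by graded bedding → coarsening-upward); rip-up clasts yes; cross-bedding yes; sorting poor yes (by graded bedding → sorting poor); graded bedding yes
(C) tidal flat — does not account for coarsening-upward, cross-bedding, sorting poor, graded bedding
(D) reef margin — coarsening-upward yes; rip-up clasts yes; cross-bedding yes; sorting poor yes; graded bedding NO
(E) glacial outwash — coarsening-upward yes; rip-up clasts yes; cross-bedding yes; sorting poor NO; graded bedding NO
(F) lacustrine delta — coarsening-upward yes; rip-up clasts NO; cross-bedding yes; sorting poor NO; graded bedding NO
(B) alone accounts for all the evidence.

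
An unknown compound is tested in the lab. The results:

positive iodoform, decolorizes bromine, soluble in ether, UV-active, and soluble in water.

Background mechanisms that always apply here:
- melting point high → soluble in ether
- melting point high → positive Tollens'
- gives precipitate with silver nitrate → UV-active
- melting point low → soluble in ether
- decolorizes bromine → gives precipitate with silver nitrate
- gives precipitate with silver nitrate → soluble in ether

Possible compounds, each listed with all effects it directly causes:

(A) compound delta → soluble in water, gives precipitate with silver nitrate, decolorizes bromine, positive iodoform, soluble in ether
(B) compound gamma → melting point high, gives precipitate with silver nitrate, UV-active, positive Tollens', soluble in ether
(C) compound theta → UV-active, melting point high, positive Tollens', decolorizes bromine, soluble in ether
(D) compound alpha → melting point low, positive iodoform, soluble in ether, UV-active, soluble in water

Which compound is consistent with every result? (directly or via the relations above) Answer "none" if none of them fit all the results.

Checking each candidate against the observations:
(A) compound delta — accounts for every observation (UV-active by gives precipitate with silver nitrate → UV-active)
(B) compound gamma — positive iodoform miss; decolorizes bromine miss; soluble in ether match; UV-active match; soluble in water miss
(C) compound theta — does not account for positive iodoform, soluble in water
(D) compound alpha — positive iodoform match; decolorizes bromine miss; soluble in ether match; UV-active match; soluble in water match
(A) is the only candidate with no mismatches.

A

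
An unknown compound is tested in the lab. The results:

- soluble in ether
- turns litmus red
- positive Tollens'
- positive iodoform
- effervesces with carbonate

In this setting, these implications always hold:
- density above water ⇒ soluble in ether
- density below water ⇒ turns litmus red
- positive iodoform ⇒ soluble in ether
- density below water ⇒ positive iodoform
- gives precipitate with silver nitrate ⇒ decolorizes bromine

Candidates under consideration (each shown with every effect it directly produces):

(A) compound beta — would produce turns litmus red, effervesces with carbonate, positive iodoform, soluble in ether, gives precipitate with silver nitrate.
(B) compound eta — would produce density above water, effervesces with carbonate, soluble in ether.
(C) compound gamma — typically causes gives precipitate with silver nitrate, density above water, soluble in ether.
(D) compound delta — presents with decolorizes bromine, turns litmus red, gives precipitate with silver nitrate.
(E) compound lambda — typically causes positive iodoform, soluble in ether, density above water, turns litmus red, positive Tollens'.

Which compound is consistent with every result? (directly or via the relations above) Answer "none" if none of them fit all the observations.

none

For each candidate, compare predicted effects to what was observed:
(A) compound beta — soluble in ether +; turns litmus red +; positive Tollens' -; positive iodoform +; effervesces with carbonate +
(B) compound eta — soluble in ether +; turns litmus red -; positive Tollens' -; positive iodoform -; effervesces with carbonate +
(C) compound gamma — does not account for turns litmus red, positive Tollens', positive iodoform, effervesces with carbonate
(D) compound delta — does not account for soluble in ether, positive Tollens', positive iodoform, effervesces with carbonate
(E) compound lambda — soluble in ether +; turns litmus red +; positive Tollens' +; positive iodoform +; effervesces with carbonate -
Every candidate fails on at least one observation.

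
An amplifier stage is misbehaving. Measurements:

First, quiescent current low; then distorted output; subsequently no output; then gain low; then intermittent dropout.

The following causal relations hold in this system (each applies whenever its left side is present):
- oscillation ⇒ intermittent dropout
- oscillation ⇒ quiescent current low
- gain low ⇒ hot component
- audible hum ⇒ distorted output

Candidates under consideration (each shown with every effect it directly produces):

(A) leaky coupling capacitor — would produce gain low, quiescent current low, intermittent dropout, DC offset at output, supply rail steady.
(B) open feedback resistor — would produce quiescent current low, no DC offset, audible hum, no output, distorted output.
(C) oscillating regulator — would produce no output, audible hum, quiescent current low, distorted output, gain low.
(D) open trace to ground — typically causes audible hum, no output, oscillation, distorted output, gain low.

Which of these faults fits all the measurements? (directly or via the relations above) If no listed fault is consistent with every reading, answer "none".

Testing each hypothesis:
(A) leaky coupling capacitor — quiescent current low +; distorted output -; no output -; gain low +; intermittent dropout +
(B) open feedback resistor — quiescent current low +; distorted output +; no output +; gain low -; intermittent dropout -
(C) oscillating regulator — quiescent current low +; distorted output +; no output +; gain low +; intermittent dropout -
(D) open trace to ground — accounts for every observation (quiescent current low by oscillation → quiescent current low)
Only (D) is consistent with every observation.

D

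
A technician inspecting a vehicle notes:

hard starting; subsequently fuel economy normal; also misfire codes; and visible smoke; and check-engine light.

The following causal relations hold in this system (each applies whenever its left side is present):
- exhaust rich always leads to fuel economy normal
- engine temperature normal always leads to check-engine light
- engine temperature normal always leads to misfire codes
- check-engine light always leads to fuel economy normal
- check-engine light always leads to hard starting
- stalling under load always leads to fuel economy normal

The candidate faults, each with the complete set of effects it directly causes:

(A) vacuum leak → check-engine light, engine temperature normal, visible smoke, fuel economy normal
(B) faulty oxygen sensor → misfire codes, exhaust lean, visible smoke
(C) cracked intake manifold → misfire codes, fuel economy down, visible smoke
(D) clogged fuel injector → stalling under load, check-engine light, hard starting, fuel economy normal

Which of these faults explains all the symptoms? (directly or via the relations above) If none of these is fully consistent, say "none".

A

Testing each hypothesis:
(A) vacuum leak — hard starting + (by check-engine light → hard starting); fuel economy normal +; misfire codes + (by engine temperature normal → misfire codes); visible smoke +; check-engine light +
(B) faulty oxygen sensor — hard starting -; fuel economy normal -; misfire codes +; visible smoke +; check-engine light -
(C) cracked intake manifold — fails on hard starting, fuel economy normal, check-engine light (predicts fuel economy down, not fuel economy normal)
(D) clogged fuel injector — does not account for misfire codes, visible smoke
(A) is the only candidate with no mismatches.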